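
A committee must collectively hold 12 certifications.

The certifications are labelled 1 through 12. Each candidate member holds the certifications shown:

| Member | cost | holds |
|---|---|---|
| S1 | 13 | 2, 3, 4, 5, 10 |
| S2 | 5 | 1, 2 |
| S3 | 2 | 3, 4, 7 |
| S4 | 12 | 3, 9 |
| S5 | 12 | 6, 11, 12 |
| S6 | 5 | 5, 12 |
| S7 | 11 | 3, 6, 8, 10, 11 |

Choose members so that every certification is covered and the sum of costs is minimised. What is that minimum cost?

S2, S3, S4, S6, S7 together cover every certification (S2 ∪ S3 ∪ S4 ∪ S6 ∪ S7 = {1, 2, 3, 4, 5, 6, 7, 8, 9, 10, 11, 12}); total cost 5 + 2 + 12 + 5 + 11 = 35.
No covering selection has total cost below 35.

35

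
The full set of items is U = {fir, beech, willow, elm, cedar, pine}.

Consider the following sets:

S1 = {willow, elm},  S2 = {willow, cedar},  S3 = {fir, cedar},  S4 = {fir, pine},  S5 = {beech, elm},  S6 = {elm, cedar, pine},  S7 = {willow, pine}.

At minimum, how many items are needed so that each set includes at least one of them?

3

H = {elm, cedar, pine} meets every set (each contains at least one member of H), and |H| = 3.
The sets S2, S4, S5 are pairwise disjoint, so any hitting set needs a separate item for each — at least 3. Hence 3 is optimal.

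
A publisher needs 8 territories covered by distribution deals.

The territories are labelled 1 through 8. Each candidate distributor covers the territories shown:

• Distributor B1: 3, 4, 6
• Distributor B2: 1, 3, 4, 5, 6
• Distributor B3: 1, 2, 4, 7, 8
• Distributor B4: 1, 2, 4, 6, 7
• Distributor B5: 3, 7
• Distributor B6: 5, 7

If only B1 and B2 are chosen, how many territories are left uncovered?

3

Union of B1, B2 = {1, 3, 4, 5, 6}.
Not covered: 2, 7, 8 — 3 territories.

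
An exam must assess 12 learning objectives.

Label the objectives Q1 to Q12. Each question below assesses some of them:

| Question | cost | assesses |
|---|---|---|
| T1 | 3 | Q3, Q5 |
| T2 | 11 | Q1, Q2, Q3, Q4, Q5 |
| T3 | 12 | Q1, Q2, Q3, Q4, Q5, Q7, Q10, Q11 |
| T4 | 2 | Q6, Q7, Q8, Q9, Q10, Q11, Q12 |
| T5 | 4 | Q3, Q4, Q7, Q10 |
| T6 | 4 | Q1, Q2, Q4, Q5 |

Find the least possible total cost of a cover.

9

T1, T4, T6 together cover every objective (T1 ∪ T4 ∪ T6 = {Q1, Q2, Q3, Q4, Q5, Q6, Q7, Q8, Q9, Q10, Q11, Q12}); total cost 3 + 2 + 4 = 9.
No covering selection has total cost below 9.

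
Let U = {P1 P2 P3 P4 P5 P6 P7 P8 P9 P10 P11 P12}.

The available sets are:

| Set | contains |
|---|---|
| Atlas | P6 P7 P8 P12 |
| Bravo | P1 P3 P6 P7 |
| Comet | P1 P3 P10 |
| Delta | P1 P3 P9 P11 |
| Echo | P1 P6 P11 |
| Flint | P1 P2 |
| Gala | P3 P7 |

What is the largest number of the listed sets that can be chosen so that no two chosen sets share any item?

Atlas, Delta are pairwise disjoint (Atlas={P6,P7,P8,P12}; Delta={P1,P3,P9,P11}).
Every remaining set overlaps one of these, and no 3 of the listed sets are pairwise disjoint, so 2 is the maximum.

2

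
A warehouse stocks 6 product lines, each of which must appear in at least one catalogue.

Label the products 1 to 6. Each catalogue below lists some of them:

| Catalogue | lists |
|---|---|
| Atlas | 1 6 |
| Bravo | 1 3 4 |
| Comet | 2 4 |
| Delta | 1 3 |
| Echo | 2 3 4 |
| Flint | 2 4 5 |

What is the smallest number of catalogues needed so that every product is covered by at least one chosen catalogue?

3

Atlas and Echo and Flint together: Atlas ∪ Echo ∪ Flint = {1, 2, 3, 4, 5, 6} — every product is covered.
Only Flint contains 5, so Flint is forced; the remaining 3 products need at least 2 more catalogues (each remaining catalogue adds at most 2) — so at least 3 catalogues are needed, and 3 is optimal.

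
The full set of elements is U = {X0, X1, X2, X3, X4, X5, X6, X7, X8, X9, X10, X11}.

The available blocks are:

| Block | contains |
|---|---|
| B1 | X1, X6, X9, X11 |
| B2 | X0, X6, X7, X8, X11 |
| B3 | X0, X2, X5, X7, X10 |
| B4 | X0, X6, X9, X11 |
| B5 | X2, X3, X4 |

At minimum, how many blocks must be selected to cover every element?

4

B1 and B2 and B3 and B5 together: B1 ∪ B2 ∪ B3 ∪ B5 = {X0, X1, X2, X3, X4, X5, X6, X7, X8, X9, X10, X11} — every element is covered.
Only B2 contains X8, so B2 is forced; the remaining 7 elements need at least 3 more blocks (each remaining block adds at most 3) — so at least 4 blocks are needed, and 4 is optimal.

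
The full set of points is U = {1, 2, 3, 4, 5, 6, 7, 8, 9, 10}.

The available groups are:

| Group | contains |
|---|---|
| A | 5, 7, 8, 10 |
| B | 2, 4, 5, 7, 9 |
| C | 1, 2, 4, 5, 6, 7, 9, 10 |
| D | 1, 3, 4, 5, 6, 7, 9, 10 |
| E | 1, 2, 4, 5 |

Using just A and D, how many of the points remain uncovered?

1

Union of A, D = {1, 3, 4, 5, 6, 7, 8, 9, 10}.
Not covered: 2 — 1 point.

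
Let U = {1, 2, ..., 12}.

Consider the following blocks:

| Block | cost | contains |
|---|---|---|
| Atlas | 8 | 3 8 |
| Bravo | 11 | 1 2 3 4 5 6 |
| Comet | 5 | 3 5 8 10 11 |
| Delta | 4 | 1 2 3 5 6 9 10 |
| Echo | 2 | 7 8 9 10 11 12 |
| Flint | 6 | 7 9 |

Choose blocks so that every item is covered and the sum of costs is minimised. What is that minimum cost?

Bravo, Echo together cover every item (Bravo ∪ Echo = {1, 2, 3, 4, 5, 6, 7, 8, 9, 10, 11, 12}); total cost 11 + 2 = 13.
The greedy pick Echo, Delta, Bravo costs 17; no covering selection beats 13.

13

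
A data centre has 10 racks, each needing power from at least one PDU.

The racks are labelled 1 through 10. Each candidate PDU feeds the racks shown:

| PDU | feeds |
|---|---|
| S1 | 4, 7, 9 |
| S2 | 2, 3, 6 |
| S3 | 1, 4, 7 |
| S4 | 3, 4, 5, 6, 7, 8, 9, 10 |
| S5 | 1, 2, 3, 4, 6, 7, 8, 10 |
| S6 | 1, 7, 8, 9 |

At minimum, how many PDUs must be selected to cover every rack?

2

Take {S4, S5}. Their union is {1, 2, 3, 4, 5, 6, 7, 8, 9, 10}, which is all 10 racks.
No single PDU has all 10 racks (the largest, S4, has 8), so 2 is optimal.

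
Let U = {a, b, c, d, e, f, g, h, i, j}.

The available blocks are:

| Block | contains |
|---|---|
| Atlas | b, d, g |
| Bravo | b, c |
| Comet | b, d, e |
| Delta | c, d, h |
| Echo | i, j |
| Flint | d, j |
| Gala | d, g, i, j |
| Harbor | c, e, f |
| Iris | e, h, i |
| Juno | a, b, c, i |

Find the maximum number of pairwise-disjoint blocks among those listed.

3

Atlas, Echo, Harbor are pairwise disjoint (Atlas={b,d,g}; Echo={i,j}; Harbor={c,e,f}).
Every remaining block overlaps one of these, and no 4 of the listed blocks are pairwise disjoint, so 3 is the maximum.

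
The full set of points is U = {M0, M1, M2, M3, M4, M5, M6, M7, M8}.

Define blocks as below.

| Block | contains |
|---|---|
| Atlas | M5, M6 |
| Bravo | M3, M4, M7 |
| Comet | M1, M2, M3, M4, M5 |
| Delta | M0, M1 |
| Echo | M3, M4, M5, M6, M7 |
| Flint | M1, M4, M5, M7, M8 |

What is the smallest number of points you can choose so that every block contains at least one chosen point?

3

H = {M1, M5, M7} meets every block (each contains at least one member of H), and |H| = 3.
The blocks Atlas, Bravo, Delta are pairwise disjoint, so any hitting set needs a separate point for each — at least 3. Hence 3 is optimal.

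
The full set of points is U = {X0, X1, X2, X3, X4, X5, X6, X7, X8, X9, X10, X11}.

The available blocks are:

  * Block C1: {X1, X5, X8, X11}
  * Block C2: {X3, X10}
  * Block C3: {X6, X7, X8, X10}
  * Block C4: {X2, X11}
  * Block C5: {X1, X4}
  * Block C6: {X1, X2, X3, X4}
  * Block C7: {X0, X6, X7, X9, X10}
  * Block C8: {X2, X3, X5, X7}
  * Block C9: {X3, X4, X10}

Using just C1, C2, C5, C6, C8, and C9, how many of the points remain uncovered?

3

Union of C1, C2, C5, C6, C8, C9 = {X1, X2, X3, X4, X5, X7, X8, X10, X11}.
Not covered: X0, X6, X9 — 3 points.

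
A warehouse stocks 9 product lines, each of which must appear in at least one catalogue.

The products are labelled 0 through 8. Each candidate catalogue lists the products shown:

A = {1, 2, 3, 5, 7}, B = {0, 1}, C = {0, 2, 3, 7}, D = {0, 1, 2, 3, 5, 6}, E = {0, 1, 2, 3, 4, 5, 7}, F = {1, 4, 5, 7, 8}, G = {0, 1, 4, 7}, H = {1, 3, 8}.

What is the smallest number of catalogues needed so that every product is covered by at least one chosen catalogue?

Take {D, F}. Their union is {0, 1, 2, 3, 4, 5, 6, 7, 8}, which is all 9 products.
No single catalogue has all 9 products (the largest, E, has 7), so 2 is optimal.

2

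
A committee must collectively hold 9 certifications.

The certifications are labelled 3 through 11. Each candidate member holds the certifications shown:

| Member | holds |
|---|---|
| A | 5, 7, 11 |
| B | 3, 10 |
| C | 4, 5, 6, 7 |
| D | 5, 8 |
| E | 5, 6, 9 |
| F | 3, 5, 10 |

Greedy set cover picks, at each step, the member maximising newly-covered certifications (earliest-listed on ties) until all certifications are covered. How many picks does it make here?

Greedy: pick C (covers 4 new) → pick B (covers 2 new) → pick A (covers 1 new) → pick D (covers 1 new) → pick E (covers 1 new). Total picks: 5.

5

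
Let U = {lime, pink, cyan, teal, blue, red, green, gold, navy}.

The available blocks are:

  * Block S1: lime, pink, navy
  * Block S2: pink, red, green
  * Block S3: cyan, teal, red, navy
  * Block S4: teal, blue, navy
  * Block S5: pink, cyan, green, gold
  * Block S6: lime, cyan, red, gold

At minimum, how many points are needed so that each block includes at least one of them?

3

Take H = {green, gold, navy}. Each listed block contains at least one of these, so H is a hitting set of size 3.
No choice of 2 points meets every block, so 3 is the minimum.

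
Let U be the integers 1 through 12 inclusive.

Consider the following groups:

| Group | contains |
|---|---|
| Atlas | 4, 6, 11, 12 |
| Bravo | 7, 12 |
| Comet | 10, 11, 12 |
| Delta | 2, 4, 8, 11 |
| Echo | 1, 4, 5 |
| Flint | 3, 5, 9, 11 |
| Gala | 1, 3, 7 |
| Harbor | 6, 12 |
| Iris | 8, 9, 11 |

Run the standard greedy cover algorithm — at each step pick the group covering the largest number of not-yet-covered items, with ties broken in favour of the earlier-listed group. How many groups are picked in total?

Greedy: pick Atlas (covers 4 new) → pick Flint (covers 3 new) → pick Delta (covers 2 new) → pick Gala (covers 2 new) → pick Comet (covers 1 new). Total picks: 5.

5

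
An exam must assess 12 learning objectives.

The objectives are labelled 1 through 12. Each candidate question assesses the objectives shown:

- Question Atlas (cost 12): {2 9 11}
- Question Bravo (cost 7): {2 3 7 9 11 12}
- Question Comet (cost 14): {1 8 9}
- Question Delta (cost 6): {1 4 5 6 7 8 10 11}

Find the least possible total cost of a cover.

Bravo, Delta together cover every objective (Bravo ∪ Delta = {1, 2, 3, 4, 5, 6, 7, 8, 9, 10, 11, 12}); total cost 7 + 6 = 13.
No covering selection has total cost below 13.

13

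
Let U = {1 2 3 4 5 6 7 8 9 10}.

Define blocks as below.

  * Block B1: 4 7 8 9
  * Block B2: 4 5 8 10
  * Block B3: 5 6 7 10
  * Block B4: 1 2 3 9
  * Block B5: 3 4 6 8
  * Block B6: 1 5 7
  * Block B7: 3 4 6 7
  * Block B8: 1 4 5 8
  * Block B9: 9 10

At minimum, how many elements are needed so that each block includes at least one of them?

3

H = {5, 6, 9} meets every block (each contains at least one member of H), and |H| = 3.
The blocks B5, B6, B9 are pairwise disjoint, so any hitting set needs a separate element for each — at least 3. Hence 3 is optimal.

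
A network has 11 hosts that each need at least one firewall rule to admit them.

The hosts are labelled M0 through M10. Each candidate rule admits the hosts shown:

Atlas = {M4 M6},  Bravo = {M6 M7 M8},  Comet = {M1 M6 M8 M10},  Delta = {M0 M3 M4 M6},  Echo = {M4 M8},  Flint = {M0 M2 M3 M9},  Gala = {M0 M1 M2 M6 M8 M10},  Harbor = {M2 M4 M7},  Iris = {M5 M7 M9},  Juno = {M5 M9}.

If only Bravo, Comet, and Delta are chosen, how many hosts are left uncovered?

Union of Bravo, Comet, Delta = {M0, M1, M3, M4, M6, M7, M8, M10}.
Not covered: M2, M5, M9 — 3 hosts.

3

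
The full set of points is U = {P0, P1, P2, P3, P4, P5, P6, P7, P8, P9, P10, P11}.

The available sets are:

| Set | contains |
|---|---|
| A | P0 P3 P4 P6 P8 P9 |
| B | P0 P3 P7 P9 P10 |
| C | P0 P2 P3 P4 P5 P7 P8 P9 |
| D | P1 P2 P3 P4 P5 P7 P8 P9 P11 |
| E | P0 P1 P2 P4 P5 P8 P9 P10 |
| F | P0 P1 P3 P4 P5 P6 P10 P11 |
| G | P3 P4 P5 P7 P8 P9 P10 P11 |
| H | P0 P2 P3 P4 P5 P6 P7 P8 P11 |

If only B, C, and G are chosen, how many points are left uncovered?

2

Union of B, C, G = {P0, P2, P3, P4, P5, P7, P8, P9, P10, P11}.
Not covered: P1, P6 — 2 points.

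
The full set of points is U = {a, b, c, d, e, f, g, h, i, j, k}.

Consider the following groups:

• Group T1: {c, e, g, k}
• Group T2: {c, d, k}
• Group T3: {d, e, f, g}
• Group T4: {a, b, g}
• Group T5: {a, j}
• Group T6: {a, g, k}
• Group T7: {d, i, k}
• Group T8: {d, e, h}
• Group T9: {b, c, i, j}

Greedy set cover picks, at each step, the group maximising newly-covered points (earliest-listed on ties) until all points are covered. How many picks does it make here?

5

Greedy: pick T1 (covers 4 new) → pick T9 (covers 3 new) → pick T3 (covers 2 new) → pick T4 (covers 1 new) → pick T8 (covers 1 new). Total picks: 5.
(The true minimum cover uses only 4 groups, so greedy is not optimal here.)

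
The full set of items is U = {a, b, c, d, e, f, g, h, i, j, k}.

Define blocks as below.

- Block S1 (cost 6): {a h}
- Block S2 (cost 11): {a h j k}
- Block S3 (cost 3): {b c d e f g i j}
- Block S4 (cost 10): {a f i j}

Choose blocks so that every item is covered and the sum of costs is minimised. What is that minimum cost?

S2, S3 together cover every item (S2 ∪ S3 = {a, b, c, d, e, f, g, h, i, j, k}); total cost 11 + 3 = 14.
The greedy pick S3, S1, S2 costs 20; no covering selection beats 14.

14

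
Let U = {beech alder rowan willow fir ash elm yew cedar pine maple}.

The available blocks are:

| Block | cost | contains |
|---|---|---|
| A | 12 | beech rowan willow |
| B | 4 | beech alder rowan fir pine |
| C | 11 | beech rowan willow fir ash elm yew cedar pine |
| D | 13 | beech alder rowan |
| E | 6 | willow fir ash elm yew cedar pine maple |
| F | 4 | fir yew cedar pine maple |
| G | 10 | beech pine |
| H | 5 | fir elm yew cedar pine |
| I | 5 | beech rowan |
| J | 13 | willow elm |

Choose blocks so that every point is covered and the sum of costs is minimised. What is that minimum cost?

10

B, E together cover every point (B ∪ E = {beech, alder, rowan, willow, fir, ash, elm, yew, cedar, pine, maple}); total cost 4 + 6 = 10.
No covering selection has total cost below 10.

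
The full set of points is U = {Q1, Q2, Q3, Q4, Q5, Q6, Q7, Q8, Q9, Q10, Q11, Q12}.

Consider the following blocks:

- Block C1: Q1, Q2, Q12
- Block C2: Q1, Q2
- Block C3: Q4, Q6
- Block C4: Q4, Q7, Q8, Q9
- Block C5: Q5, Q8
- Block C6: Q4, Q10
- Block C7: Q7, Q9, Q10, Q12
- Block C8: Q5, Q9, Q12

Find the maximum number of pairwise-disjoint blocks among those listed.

C2, C3, C5, C7 are pairwise disjoint (C2={Q1,Q2}; C3={Q4,Q6}; C5={Q5,Q8}; C7={Q7,Q9,Q10,Q12}).
Every remaining block overlaps one of these, and no 5 of the listed blocks are pairwise disjoint, so 4 is the maximum.

4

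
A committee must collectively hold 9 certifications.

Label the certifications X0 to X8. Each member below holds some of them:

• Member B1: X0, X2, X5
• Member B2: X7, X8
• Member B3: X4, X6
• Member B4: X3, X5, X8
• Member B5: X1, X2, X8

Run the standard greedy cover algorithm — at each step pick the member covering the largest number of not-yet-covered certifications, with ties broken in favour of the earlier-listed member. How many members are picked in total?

Greedy: pick B1 (covers 3 new) → pick B2 (covers 2 new) → pick B3 (covers 2 new) → pick B4 (covers 1 new) → pick B5 (covers 1 new). Total picks: 5.

5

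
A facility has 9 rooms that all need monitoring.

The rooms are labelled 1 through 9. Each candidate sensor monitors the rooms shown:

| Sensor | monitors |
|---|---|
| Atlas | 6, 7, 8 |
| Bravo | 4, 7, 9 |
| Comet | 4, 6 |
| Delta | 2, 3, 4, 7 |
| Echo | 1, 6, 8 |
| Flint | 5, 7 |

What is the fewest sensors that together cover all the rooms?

Bravo and Delta and Echo and Flint together: Bravo ∪ Delta ∪ Echo ∪ Flint = {1, 2, 3, 4, 5, 6, 7, 8, 9} — every room is covered.
Only Flint contains 5, so Flint is forced; the remaining 7 rooms need at least 3 more sensors (each remaining sensor adds at most 3) — so at least 4 sensors are needed, and 4 is optimal.

4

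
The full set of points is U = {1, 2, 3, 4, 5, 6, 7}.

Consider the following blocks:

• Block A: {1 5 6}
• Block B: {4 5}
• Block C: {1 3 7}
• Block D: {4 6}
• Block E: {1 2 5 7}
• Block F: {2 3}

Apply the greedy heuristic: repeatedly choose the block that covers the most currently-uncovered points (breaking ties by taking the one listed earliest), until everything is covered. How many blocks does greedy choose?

3

Greedy: pick E (covers 4 new) → pick D (covers 2 new) → pick C (covers 1 new). Total picks: 3.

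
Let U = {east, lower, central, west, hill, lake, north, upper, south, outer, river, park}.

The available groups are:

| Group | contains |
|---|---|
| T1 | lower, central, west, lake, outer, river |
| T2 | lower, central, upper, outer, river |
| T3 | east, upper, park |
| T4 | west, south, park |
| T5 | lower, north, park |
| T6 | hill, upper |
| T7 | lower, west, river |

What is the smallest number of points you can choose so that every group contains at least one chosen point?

3

The 3 points {lower, hill, park} hit every group.
No choice of 2 points meets every group, so 3 is the minimum.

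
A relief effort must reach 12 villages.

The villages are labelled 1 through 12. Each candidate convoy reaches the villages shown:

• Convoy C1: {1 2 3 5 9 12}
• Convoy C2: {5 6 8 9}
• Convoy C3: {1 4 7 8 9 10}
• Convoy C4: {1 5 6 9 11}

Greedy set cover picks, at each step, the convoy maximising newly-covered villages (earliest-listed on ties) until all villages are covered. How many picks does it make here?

3

Greedy: pick C1 (covers 6 new) → pick C3 (covers 4 new) → pick C4 (covers 2 new). Total picks: 3.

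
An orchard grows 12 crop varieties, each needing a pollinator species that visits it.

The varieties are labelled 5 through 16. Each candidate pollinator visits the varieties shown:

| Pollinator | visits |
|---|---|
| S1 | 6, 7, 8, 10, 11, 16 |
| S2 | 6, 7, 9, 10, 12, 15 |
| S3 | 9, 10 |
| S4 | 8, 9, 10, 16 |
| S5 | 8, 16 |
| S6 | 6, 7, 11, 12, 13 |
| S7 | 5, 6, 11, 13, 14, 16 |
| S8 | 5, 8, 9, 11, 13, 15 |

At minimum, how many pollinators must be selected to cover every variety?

3

Take {S2, S4, S7}. Their union is {5, 6, 7, 8, 9, 10, 11, 12, 13, 14, 15, 16}, which is all 12 varieties.
Only S7 contains 14, so S7 is forced; the remaining 6 varieties need at least 2 more pollinators (each remaining pollinator adds at most 5) — so at least 3 pollinators are needed, and 3 is optimal.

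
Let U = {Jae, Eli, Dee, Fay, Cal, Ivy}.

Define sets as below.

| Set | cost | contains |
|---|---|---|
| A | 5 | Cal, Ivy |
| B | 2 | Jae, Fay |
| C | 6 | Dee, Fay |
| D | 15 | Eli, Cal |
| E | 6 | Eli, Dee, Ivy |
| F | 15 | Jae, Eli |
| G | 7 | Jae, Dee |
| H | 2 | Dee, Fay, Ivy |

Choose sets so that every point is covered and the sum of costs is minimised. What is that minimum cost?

A, B, E together cover every point (A ∪ B ∪ E = {Jae, Eli, Dee, Fay, Cal, Ivy}); total cost 5 + 2 + 6 = 13.
The greedy pick H, B, A, E costs 15; no covering selection beats 13.

13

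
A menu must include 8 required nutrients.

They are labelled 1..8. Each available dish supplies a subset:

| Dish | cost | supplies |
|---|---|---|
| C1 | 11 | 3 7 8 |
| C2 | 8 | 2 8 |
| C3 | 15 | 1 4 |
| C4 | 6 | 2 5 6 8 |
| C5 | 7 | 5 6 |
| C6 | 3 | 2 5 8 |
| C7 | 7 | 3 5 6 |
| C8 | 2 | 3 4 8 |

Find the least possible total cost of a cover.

C1, C3, C4 together cover every nutrient (C1 ∪ C3 ∪ C4 = {1, 2, 3, 4, 5, 6, 7, 8}); total cost 11 + 15 + 6 = 32.
The greedy pick C8, C6, C4, C1, C3 costs 37; no covering selection beats 32.

32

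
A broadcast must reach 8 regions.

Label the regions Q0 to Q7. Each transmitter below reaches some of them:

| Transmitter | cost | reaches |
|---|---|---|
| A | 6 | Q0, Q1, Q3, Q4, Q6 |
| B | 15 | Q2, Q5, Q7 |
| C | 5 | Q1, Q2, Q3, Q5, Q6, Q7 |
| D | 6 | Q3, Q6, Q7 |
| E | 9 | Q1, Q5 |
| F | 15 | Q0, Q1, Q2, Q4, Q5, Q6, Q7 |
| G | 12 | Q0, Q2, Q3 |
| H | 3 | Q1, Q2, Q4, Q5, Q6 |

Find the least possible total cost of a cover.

11

A, C together cover every region (A ∪ C = {Q0, Q1, Q2, Q3, Q4, Q5, Q6, Q7}); total cost 6 + 5 = 11.
The greedy pick H, C, A costs 14; no covering selection beats 11.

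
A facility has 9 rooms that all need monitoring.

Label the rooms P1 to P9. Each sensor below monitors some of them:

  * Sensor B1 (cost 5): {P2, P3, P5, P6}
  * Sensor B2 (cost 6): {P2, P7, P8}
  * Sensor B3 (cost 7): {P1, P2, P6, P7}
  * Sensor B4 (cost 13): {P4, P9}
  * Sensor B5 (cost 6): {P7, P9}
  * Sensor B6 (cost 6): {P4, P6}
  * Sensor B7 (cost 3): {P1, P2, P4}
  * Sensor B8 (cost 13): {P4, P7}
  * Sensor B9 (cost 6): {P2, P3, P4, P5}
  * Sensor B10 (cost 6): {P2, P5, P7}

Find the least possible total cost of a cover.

B1, B2, B5, B7 together cover every room (B1 ∪ B2 ∪ B5 ∪ B7 = {P1, P2, P3, P4, P5, P6, P7, P8, P9}); total cost 5 + 6 + 6 + 3 = 20.
No covering selection has total cost below 20.

20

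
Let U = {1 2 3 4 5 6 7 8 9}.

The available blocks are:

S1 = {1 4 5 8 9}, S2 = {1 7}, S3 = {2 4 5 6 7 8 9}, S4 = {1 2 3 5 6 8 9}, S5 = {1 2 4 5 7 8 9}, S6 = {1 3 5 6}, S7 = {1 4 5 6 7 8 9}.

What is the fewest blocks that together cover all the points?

S3 and S6 cover everything between them: the union {1, 2, 3, 4, 5, 6, 7, 8, 9} is all of U.
No single block has all 9 points (the largest, S3, has 7), so 2 is optimal.

2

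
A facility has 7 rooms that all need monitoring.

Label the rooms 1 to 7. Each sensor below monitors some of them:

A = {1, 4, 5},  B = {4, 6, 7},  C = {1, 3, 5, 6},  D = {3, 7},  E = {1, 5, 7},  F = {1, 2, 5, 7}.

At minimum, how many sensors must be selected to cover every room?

3

B and C and F together: B ∪ C ∪ F = {1, 2, 3, 4, 5, 6, 7} — every room is covered.
Only F contains 2, so F is forced; the remaining 3 rooms need at least 2 more sensors (each remaining sensor adds at most 2) — so at least 3 sensors are needed, and 3 is optimal.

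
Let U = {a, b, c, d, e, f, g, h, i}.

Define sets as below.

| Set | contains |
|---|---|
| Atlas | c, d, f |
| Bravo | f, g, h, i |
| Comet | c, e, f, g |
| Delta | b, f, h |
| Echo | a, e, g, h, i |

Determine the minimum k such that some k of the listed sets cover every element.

3

Take {Atlas, Delta, Echo}. Their union is {a, b, c, d, e, f, g, h, i}, which is all 9 elements.
Only Echo contains a, so Echo is forced; the remaining 4 elements need at least 2 more sets (each remaining set adds at most 3) — so at least 3 sets are needed, and 3 is optimal.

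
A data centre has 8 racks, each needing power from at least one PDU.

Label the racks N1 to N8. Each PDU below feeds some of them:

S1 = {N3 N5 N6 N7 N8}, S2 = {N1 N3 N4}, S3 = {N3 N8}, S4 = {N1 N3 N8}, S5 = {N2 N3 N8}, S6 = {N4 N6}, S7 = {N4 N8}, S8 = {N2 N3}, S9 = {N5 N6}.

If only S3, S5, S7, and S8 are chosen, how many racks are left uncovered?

4

Union of S3, S5, S7, S8 = {N2, N3, N4, N8}.
Not covered: N1, N5, N6, N7 — 4 racks.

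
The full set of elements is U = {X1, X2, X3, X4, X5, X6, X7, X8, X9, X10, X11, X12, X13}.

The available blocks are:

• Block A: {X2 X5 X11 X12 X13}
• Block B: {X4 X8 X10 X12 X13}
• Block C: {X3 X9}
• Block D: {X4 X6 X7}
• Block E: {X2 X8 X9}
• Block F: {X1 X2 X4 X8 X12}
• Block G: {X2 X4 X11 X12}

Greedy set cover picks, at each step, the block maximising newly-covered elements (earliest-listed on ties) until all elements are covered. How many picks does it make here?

Greedy: pick A (covers 5 new) → pick B (covers 3 new) → pick C (covers 2 new) → pick D (covers 2 new) → pick F (covers 1 new). Total picks: 5.

5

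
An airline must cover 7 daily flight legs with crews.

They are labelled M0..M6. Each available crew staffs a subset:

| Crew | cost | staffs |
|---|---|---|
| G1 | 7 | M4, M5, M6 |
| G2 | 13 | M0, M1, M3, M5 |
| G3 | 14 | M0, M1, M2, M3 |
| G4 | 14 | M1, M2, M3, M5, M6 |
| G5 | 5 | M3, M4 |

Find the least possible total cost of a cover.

21

G1, G3 together cover every leg (G1 ∪ G3 = {M0, M1, M2, M3, M4, M5, M6}); total cost 7 + 14 = 21.
No covering selection has total cost below 21.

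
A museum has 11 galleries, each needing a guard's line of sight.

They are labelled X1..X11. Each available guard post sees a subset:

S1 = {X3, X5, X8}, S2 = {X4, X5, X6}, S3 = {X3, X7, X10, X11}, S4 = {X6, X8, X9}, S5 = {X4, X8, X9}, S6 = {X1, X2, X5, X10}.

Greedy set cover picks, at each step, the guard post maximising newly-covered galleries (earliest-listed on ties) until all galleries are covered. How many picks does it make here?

4

Greedy: pick S3 (covers 4 new) → pick S2 (covers 3 new) → pick S4 (covers 2 new) → pick S6 (covers 2 new). Total picks: 4.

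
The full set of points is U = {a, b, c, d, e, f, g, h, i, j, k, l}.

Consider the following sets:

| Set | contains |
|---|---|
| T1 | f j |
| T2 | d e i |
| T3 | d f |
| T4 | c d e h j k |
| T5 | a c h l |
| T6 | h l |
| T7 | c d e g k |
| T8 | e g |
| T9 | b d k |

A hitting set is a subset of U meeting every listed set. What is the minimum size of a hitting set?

4

T = {d, e, f, h} meets every set (each contains at least one member of T), and |T| = 4.
The sets T1, T6, T8, T9 are pairwise disjoint, so any hitting set needs a separate point for each — at least 4. Hence 4 is optimal.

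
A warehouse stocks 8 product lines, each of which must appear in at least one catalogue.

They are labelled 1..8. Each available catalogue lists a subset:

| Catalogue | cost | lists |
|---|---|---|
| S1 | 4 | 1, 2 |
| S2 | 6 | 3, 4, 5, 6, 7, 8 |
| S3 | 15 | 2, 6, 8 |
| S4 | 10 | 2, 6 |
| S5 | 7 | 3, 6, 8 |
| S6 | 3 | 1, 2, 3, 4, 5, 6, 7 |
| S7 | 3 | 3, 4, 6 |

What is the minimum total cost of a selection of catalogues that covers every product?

S2, S6 together cover every product (S2 ∪ S6 = {1, 2, 3, 4, 5, 6, 7, 8}); total cost 6 + 3 = 9.
No covering selection has total cost below 9.

9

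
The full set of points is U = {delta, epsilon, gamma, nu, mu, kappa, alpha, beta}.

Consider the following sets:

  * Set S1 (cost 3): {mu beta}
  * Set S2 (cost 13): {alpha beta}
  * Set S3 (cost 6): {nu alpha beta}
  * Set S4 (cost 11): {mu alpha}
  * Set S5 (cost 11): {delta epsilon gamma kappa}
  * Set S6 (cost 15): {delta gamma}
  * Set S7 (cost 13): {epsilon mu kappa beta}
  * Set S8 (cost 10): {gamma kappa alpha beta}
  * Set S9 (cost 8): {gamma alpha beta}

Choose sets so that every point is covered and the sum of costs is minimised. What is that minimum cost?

S1, S3, S5 together cover every point (S1 ∪ S3 ∪ S5 = {delta, epsilon, gamma, nu, mu, kappa, alpha, beta}); total cost 3 + 6 + 11 = 20.
No covering selection has total cost below 20.

20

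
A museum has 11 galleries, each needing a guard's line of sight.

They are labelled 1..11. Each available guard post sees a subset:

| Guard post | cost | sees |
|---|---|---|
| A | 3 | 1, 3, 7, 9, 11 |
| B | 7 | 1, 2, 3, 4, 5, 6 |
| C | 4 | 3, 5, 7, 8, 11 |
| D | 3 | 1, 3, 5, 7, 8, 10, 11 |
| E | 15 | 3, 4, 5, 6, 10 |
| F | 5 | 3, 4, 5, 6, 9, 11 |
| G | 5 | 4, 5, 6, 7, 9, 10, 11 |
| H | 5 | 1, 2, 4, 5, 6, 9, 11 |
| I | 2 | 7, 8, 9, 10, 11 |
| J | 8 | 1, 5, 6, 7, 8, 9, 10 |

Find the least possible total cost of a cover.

D, H together cover every gallery (D ∪ H = {1, 2, 3, 4, 5, 6, 7, 8, 9, 10, 11}); total cost 3 + 5 = 8.
The greedy pick I, D, H costs 10; no covering selection beats 8.

8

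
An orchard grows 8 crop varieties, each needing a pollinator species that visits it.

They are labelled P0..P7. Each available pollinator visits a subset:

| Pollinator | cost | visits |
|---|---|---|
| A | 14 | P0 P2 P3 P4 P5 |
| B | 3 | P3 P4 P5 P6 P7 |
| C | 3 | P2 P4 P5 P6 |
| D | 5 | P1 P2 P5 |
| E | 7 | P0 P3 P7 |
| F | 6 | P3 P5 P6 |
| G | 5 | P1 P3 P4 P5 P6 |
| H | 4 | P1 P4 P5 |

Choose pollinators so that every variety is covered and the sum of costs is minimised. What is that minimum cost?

C, E, H together cover every variety (C ∪ E ∪ H = {P0, P1, P2, P3, P4, P5, P6, P7}); total cost 3 + 7 + 4 = 14.
The greedy pick B, D, E costs 15; no covering selection beats 14.

14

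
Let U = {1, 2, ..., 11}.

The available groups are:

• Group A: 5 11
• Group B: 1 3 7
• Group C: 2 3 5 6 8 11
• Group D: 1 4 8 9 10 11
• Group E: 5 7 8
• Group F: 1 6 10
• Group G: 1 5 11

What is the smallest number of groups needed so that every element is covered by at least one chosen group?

B, C, and D cover everything between them: the union {1, 2, 3, 4, 5, 6, 7, 8, 9, 10, 11} is all of U.
Only C contains 2, so C is forced; the remaining 5 elements need at least 2 more groups (each remaining group adds at most 4) — so at least 3 groups are needed, and 3 is optimal.

3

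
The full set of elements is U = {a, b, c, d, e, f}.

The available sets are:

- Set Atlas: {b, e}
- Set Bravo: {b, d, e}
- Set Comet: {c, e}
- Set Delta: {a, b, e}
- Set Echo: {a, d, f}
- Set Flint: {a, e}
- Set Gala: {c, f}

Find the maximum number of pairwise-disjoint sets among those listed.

2

Atlas, Gala are pairwise disjoint (Atlas={b,e}; Gala={c,f}).
Every remaining set overlaps one of these, and no 3 of the listed sets are pairwise disjoint, so 2 is the maximum.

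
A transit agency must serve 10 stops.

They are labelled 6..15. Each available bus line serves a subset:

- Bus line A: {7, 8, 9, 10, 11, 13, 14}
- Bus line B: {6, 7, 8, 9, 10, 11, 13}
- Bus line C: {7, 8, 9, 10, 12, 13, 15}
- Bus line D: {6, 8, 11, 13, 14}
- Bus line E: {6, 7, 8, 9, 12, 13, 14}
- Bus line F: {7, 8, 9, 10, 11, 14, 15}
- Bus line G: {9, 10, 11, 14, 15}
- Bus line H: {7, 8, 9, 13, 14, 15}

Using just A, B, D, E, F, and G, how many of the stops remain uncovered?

Union of A, B, D, E, F, G = {6, 7, 8, 9, 10, 11, 12, 13, 14, 15} — that's every stop, so 0 are uncovered.

0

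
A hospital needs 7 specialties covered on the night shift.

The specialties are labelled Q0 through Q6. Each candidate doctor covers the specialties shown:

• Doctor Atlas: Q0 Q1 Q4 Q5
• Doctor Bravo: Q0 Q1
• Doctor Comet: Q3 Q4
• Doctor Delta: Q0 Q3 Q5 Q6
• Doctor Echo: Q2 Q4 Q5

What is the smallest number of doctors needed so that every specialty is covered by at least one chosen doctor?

Bravo and Delta and Echo together: Bravo ∪ Delta ∪ Echo = {Q0, Q1, Q2, Q3, Q4, Q5, Q6} — every specialty is covered.
Only Echo contains Q2, so Echo is forced; the remaining 4 specialties need at least 2 more doctors (each remaining doctor adds at most 3) — so at least 3 doctors are needed, and 3 is optimal.

3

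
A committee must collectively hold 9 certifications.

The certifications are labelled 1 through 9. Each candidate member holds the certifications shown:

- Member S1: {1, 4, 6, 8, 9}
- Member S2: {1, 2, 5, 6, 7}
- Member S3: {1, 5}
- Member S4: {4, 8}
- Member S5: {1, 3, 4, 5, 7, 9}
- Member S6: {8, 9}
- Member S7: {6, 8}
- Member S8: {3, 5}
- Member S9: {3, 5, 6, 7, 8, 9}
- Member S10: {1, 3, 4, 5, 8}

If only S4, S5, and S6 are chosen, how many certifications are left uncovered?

Union of S4, S5, S6 = {1, 3, 4, 5, 7, 8, 9}.
Not covered: 2, 6 — 2 certifications.

2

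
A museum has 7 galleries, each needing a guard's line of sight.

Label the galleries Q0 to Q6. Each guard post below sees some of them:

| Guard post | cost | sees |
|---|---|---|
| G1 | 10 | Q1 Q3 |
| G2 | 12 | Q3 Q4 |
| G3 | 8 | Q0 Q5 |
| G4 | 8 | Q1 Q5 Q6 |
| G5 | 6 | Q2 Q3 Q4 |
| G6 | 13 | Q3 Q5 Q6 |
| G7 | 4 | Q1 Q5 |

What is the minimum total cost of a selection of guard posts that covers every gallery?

G3, G4, G5 together cover every gallery (G3 ∪ G4 ∪ G5 = {Q0, Q1, Q2, Q3, Q4, Q5, Q6}); total cost 8 + 8 + 6 = 22.
The greedy pick G5, G7, G3, G4 costs 26; no covering selection beats 22.

22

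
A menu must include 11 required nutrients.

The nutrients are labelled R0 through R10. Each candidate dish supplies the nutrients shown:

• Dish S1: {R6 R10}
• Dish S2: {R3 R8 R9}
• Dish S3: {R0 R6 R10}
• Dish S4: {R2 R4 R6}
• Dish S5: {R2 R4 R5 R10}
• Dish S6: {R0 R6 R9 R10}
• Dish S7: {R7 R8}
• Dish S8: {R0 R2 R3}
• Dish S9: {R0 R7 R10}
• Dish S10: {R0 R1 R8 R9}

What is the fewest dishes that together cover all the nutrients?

S2 and S5 and S6 and S7 and S10 together: S2 ∪ S5 ∪ S6 ∪ S7 ∪ S10 = {R0, R1, R2, R3, R4, R5, R6, R7, R8, R9, R10} — every nutrient is covered.
No 4 of the 10 dishes cover everything (all 210 combinations miss at least one nutrient), so 5 is optimal.

5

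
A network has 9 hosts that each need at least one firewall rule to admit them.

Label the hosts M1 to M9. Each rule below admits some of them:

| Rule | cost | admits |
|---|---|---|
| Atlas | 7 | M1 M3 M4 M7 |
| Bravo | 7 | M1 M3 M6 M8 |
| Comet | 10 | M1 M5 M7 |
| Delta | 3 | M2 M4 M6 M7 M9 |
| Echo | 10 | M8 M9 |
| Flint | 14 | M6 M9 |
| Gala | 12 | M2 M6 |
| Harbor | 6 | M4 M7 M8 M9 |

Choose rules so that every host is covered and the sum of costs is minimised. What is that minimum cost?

Bravo, Comet, Delta together cover every host (Bravo ∪ Comet ∪ Delta = {M1, M2, M3, M4, M5, M6, M7, M8, M9}); total cost 7 + 10 + 3 = 20.
No covering selection has total cost below 20.

20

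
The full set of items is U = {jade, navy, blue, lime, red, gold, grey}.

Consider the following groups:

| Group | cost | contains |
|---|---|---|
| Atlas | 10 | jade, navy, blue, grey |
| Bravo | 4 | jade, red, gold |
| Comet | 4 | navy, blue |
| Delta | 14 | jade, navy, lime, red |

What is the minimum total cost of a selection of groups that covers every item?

Atlas, Bravo, Delta together cover every item (Atlas ∪ Bravo ∪ Delta = {jade, navy, blue, lime, red, gold, grey}); total cost 10 + 4 + 14 = 28.
The greedy pick Bravo, Comet, Atlas, Delta costs 32; no covering selection beats 28.

28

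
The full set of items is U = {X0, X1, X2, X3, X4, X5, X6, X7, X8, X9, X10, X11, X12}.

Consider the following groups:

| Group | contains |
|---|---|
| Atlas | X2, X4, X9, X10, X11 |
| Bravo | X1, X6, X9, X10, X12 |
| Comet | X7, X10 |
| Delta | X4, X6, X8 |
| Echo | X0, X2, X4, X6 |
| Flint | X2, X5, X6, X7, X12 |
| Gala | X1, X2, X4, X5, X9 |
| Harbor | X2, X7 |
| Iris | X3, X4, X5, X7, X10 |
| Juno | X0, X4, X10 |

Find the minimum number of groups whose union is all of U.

5

Atlas and Bravo and Delta and Echo and Iris together: Atlas ∪ Bravo ∪ Delta ∪ Echo ∪ Iris = {X0, X1, X2, X3, X4, X5, X6, X7, X8, X9, X10, X11, X12} — every item is covered.
No 4 of the 10 groups cover everything (all 210 combinations miss at least one item), so 5 is optimal.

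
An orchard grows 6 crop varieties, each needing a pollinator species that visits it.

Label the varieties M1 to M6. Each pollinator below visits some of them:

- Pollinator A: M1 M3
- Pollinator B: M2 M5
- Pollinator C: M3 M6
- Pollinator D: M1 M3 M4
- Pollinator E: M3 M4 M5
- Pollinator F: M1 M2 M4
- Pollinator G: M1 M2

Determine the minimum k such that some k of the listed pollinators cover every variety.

C and E and F together: C ∪ E ∪ F = {M1, M2, M3, M4, M5, M6} — every variety is covered.
Only C contains M6, so C is forced; the remaining 4 varieties need at least 2 more pollinators (each remaining pollinator adds at most 3) — so at least 3 pollinators are needed, and 3 is optimal.

3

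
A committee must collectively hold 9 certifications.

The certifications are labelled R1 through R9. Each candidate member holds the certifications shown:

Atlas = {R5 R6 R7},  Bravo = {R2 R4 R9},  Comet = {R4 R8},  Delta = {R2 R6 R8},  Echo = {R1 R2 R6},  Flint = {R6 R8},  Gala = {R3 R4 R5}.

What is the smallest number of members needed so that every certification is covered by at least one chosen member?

Atlas and Bravo and Echo and Flint and Gala together: Atlas ∪ Bravo ∪ Echo ∪ Flint ∪ Gala = {R1, R2, R3, R4, R5, R6, R7, R8, R9} — every certification is covered.
No 4 of the 7 members cover everything (all 35 combinations miss at least one certification), so 5 is optimal.

5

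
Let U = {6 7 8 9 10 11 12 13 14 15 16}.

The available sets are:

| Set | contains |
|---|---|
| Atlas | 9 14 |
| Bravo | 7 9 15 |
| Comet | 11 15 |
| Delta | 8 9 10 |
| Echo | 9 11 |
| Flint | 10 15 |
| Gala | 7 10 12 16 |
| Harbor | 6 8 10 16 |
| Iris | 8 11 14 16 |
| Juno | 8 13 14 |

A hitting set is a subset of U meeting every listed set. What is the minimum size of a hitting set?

4

H = {9, 13, 15, 16} meets every set (each contains at least one member of H), and |H| = 4.
No choice of 3 elements meets every set, so 4 is the minimum.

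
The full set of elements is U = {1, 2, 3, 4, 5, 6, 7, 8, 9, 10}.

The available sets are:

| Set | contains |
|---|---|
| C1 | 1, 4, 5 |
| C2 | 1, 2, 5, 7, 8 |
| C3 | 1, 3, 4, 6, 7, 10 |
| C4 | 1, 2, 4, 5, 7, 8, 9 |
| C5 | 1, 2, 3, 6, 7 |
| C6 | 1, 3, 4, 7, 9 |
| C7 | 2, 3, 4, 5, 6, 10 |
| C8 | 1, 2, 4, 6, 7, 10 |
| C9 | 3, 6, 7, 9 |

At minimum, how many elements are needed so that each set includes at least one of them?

H = {1, 3} meets every set (each contains at least one member of H), and |H| = 2.
The sets C1, C9 are pairwise disjoint, so any hitting set needs a separate element for each — at least 2. Hence 2 is optimal.

2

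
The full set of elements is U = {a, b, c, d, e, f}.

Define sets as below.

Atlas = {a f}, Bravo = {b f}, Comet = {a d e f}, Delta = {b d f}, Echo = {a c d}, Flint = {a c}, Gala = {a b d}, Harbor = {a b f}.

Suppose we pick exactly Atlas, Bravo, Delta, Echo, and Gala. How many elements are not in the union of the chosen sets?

1

Union of Atlas, Bravo, Delta, Echo, Gala = {a, b, c, d, f}.
Not covered: e — 1 element.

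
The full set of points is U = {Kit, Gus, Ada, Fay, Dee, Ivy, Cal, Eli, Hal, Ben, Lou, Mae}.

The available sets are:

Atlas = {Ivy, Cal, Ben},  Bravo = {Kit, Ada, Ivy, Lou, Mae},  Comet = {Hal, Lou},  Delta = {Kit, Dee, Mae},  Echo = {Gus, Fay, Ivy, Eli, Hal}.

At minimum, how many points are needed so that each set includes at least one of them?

3

Take H = {Cal, Hal, Mae}. Each listed set contains at least one of these, so H is a hitting set of size 3.
The sets Atlas, Comet, Delta are pairwise disjoint, so any hitting set needs a separate point for each — at least 3. Hence 3 is optimal.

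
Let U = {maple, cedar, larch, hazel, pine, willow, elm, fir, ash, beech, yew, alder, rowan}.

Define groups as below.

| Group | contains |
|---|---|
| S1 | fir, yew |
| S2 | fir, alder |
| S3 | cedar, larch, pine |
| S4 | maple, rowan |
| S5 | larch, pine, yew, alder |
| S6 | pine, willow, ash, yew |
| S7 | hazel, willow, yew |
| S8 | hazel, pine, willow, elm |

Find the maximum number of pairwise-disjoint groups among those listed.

S2, S3, S4, S7 are pairwise disjoint (S2={fir,alder}; S3={cedar,larch,pine}; S4={maple,rowan}; S7={hazel,willow,yew}).
Every remaining group overlaps one of these, and no 5 of the listed groups are pairwise disjoint, so 4 is the maximum.

4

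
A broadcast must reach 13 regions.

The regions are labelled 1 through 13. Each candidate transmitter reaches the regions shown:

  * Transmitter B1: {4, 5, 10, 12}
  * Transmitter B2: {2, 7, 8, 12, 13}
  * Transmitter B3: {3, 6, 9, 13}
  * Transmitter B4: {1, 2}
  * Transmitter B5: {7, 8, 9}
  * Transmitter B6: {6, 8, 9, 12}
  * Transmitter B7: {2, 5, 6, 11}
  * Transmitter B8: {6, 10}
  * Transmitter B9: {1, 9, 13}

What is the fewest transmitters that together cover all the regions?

5

B1 and B3 and B4 and B5 and B7 together: B1 ∪ B3 ∪ B4 ∪ B5 ∪ B7 = {1, 2, 3, 4, 5, 6, 7, 8, 9, 10, 11, 12, 13} — every region is covered.
No 4 of the 9 transmitters cover everything (all 126 combinations miss at least one region), so 5 is optimal.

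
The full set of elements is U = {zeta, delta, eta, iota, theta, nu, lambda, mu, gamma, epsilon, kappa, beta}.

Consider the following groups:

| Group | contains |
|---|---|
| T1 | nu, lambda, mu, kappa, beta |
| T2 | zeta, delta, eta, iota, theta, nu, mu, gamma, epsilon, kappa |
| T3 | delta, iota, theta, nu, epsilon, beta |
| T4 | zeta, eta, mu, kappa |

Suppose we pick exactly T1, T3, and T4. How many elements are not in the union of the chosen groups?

Union of T1, T3, T4 = {zeta, delta, eta, iota, theta, nu, lambda, mu, epsilon, kappa, beta}.
Not covered: gamma — 1 element.

1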